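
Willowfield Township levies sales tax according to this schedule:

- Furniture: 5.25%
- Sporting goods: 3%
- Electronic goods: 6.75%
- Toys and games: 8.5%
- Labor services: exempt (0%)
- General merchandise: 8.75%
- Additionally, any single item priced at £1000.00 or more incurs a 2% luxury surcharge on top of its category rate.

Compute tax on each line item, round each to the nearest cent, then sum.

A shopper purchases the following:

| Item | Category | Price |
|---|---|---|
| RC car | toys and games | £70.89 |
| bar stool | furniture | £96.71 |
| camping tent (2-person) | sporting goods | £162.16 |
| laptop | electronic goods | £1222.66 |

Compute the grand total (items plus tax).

£1675.37

RC car £70.89: toys and games → 8.5% → £6.03
Bar stool £96.71: furniture → 5.25% → £5.08
Camping tent (2-person) £162.16: sporting goods → 3% → £4.86
Laptop £1222.66: electronic goods → 6.75% + 2% surcharge = 8.75% → £106.98
Subtotal = £1552.42; tax = £122.95; total due = £1675.37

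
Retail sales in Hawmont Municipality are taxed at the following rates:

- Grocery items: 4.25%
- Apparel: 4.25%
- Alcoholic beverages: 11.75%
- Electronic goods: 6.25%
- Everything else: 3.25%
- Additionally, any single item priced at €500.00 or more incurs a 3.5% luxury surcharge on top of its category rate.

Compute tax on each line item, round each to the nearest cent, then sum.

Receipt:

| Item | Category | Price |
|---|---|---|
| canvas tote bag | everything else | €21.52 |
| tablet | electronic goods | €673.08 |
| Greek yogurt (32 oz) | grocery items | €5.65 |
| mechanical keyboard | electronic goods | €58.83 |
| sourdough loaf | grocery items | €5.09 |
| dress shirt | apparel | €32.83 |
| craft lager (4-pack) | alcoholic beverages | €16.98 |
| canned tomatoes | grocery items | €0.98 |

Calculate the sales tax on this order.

€73.91

Canvas tote bag €21.52: everything else → 3.25% → €0.70
Tablet €673.08: electronic goods → 6.25% + 3.5% surcharge = 9.75% → €65.63
Greek yogurt (32 oz) €5.65: grocery items → 4.25% → €0.24
Mechanical keyboard €58.83: electronic goods → 6.25% → €3.68
Sourdough loaf €5.09: grocery items → 4.25% → €0.22
Dress shirt €32.83: apparel → 4.25% → €1.40
Craft lager (4-pack) €16.98: alcoholic beverages → 11.75% → €2.00
Canned tomatoes €0.98: grocery items → 4.25% → €0.04
Total tax = €0.70 + €65.63 + €0.24 + €3.68 + €0.22 + €1.40 + €2.00 + €0.04 = €73.91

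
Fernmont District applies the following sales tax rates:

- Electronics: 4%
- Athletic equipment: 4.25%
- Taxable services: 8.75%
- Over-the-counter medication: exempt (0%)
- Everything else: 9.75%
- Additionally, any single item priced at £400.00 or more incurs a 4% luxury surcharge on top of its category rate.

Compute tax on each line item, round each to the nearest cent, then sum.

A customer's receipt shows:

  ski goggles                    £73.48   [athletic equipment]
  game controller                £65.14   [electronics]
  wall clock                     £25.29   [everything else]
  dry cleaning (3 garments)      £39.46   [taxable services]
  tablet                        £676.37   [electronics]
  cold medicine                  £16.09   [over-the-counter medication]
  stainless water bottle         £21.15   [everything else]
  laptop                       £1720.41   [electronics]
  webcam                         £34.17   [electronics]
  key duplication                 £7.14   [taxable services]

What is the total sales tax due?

£207.44

Ski goggles £73.48: athletic equipment → 4.25% → £3.12
Game controller £65.14: electronics → 4% → £2.61
Wall clock £25.29: everything else → 9.75% → £2.47
Dry cleaning (3 garments) £39.46: taxable services → 8.75% → £3.45
Tablet £676.37: electronics → 4% + 4% surcharge = 8% → £54.11
Cold medicine £16.09: over-the-counter medication → 0% → £0.00
Stainless water bottle £21.15: everything else → 9.75% → £2.06
Laptop £1720.41: electronics → 4% + 4% surcharge = 8% → £137.63
Webcam £34.17: electronics → 4% → £1.37
Key duplication £7.14: taxable services → 8.75% → £0.62
Total tax = £3.12 + £2.61 + £2.47 + £3.45 + £54.11 + £2.06 + £137.63 + £1.37 + £0.62 = £207.44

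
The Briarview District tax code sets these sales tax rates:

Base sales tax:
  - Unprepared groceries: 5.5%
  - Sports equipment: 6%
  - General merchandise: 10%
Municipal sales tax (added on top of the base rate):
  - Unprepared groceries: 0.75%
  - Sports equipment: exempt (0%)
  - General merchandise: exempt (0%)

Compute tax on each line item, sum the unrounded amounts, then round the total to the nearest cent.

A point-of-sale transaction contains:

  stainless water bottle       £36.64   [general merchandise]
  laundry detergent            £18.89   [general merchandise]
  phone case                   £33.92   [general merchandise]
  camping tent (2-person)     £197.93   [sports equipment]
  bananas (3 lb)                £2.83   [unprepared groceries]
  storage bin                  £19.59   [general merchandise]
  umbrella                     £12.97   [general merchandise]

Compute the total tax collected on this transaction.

Stainless water bottle £36.64: general merchandise → 10% + 0% municipal = 10% → £3.664
Laundry detergent £18.89: general merchandise → 10% + 0% municipal = 10% → £1.889
Phone case £33.92: general merchandise → 10% + 0% municipal = 10% → £3.392
Camping tent (2-person) £197.93: sports equipment → 6% + 0% municipal = 6% → £11.8758
Bananas (3 lb) £2.83: unprepared groceries → 5.5% + 0.75% municipal = 6.25% → £0.176875
Storage bin £19.59: general merchandise → 10% + 0% municipal = 10% → £1.959
Umbrella £12.97: general merchandise → 10% + 0% municipal = 10% → £1.297
Unrounded tax sum = £24.253675 → £24.25

£24.25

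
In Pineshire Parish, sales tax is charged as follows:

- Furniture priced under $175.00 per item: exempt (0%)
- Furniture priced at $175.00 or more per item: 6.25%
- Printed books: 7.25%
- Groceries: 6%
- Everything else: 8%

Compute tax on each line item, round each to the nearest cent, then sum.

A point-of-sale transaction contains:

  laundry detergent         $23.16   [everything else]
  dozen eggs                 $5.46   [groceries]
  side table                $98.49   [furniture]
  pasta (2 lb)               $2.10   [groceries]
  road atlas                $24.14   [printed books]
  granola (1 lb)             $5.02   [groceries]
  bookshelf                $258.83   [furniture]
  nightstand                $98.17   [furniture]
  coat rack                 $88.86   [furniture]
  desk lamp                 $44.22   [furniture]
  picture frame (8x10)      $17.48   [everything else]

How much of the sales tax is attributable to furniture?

Side table $98.49: furniture, under $175.00 → 0% → $0.00
Bookshelf $258.83: furniture, $175.00 or more → 6.25% → $16.18
Nightstand $98.17: furniture, under $175.00 → 0% → $0.00
Coat rack $88.86: furniture, under $175.00 → 0% → $0.00
Desk lamp $44.22: furniture, under $175.00 → 0% → $0.00
Tax on furniture = $0.00 + $16.18 + $0.00 + $0.00 + $0.00 = $16.18

$16.18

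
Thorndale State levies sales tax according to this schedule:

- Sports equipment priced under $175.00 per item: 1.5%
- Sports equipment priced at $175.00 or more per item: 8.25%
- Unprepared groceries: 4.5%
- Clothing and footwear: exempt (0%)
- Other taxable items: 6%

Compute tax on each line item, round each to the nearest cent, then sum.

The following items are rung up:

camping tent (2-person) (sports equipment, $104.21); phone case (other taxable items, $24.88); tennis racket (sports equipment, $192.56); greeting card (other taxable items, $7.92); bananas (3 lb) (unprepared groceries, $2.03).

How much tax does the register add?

Camping tent (2-person) $104.21: sports equipment, under $175.00 → 1.5% → $1.56
Phone case $24.88: other taxable items → 6% → $1.49
Tennis racket $192.56: sports equipment, $175.00 or more → 8.25% → $15.89
Greeting card $7.92: other taxable items → 6% → $0.48
Bananas (3 lb) $2.03: unprepared groceries → 4.5% → $0.09
Total tax = $1.56 + $1.49 + $15.89 + $0.48 + $0.09 = $19.51

$19.51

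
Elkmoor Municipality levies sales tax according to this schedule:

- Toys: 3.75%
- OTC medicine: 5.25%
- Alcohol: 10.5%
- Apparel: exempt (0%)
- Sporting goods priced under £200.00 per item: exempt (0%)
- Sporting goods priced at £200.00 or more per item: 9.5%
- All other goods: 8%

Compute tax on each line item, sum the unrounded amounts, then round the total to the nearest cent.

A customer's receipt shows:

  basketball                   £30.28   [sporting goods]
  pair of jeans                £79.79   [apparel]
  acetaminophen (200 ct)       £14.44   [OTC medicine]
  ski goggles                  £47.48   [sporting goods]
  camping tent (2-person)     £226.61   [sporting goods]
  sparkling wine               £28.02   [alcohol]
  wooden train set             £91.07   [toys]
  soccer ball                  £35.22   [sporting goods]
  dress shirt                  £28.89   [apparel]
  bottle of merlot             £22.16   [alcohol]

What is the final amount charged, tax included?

Basketball £30.28: sporting goods, under £200.00 → 0% → £0.00
Pair of jeans £79.79: apparel → 0% → £0.00
Acetaminophen (200 ct) £14.44: OTC medicine → 5.25% → £0.7581
Ski goggles £47.48: sporting goods, under £200.00 → 0% → £0.00
Camping tent (2-person) £226.61: sporting goods, £200.00 or more → 9.5% → £21.52795
Sparkling wine £28.02: alcohol → 10.5% → £2.9421
Wooden train set £91.07: toys → 3.75% → £3.415125
Soccer ball £35.22: sporting goods, under £200.00 → 0% → £0.00
Dress shirt £28.89: apparel → 0% → £0.00
Bottle of merlot £22.16: alcohol → 10.5% → £2.3268
Subtotal = £603.96; unrounded tax = £30.970075 → £30.97; total due = £634.93

£634.93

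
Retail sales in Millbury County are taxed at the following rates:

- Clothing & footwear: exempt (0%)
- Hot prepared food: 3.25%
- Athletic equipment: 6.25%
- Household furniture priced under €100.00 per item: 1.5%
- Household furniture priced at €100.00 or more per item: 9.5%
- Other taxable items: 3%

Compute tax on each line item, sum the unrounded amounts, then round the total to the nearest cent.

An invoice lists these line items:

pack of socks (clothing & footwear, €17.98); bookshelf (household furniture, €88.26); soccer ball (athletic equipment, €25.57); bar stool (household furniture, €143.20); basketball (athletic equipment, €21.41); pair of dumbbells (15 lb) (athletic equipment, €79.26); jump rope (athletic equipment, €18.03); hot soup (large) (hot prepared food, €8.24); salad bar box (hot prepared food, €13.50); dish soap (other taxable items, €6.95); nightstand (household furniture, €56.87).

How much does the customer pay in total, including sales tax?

€504.98

Pack of socks €17.98: clothing & footwear → 0% → €0.00
Bookshelf €88.26: household furniture, under €100.00 → 1.5% → €1.3239
Soccer ball €25.57: athletic equipment → 6.25% → €1.598125
Bar stool €143.20: household furniture, €100.00 or more → 9.5% → €13.604
Basketball €21.41: athletic equipment → 6.25% → €1.338125
Pair of dumbbells (15 lb) €79.26: athletic equipment → 6.25% → €4.95375
Jump rope €18.03: athletic equipment → 6.25% → €1.126875
Hot soup (large) €8.24: hot prepared food → 3.25% → €0.2678
Salad bar box €13.50: hot prepared food → 3.25% → €0.43875
Dish soap €6.95: other taxable items → 3% → €0.2085
Nightstand €56.87: household furniture, under €100.00 → 1.5% → €0.85305
Subtotal = €479.27; unrounded tax = €25.712875 → €25.71; total due = €504.98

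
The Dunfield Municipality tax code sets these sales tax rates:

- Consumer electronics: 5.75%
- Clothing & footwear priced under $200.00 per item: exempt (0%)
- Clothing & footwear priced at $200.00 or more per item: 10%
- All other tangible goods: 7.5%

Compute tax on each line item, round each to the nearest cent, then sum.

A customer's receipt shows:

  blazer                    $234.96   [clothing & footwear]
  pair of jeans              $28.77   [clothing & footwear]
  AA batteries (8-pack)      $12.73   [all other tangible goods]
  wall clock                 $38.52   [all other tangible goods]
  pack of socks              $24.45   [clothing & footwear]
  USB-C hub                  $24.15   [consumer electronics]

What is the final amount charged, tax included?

$392.31

Blazer $234.96: clothing & footwear, $200.00 or more → 10% → $23.50
Pair of jeans $28.77: clothing & footwear, under $200.00 → 0% → $0.00
AA batteries (8-pack) $12.73: all other tangible goods → 7.5% → $0.95
Wall clock $38.52: all other tangible goods → 7.5% → $2.89
Pack of socks $24.45: clothing & footwear, under $200.00 → 0% → $0.00
USB-C hub $24.15: consumer electronics → 5.75% → $1.39
Subtotal = $363.58; tax = $28.73; total due = $392.31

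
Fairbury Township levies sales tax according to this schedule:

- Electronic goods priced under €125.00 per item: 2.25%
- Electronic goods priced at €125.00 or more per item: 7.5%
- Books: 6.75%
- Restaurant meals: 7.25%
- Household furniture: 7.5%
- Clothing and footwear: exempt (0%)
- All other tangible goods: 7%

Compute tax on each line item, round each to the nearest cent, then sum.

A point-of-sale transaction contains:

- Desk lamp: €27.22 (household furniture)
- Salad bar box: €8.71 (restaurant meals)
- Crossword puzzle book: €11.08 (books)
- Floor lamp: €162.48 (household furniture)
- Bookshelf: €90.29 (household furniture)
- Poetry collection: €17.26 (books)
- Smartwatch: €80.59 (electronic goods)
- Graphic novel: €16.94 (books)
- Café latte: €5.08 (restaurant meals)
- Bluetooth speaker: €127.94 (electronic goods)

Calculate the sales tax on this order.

€36.47

Desk lamp €27.22: household furniture → 7.5% → €2.04
Salad bar box €8.71: restaurant meals → 7.25% → €0.63
Crossword puzzle book €11.08: books → 6.75% → €0.75
Floor lamp €162.48: household furniture → 7.5% → €12.19
Bookshelf €90.29: household furniture → 7.5% → €6.77
Poetry collection €17.26: books → 6.75% → €1.17
Smartwatch €80.59: electronic goods, under €125.00 → 2.25% → €1.81
Graphic novel €16.94: books → 6.75% → €1.14
Café latte €5.08: restaurant meals → 7.25% → €0.37
Bluetooth speaker €127.94: electronic goods, €125.00 or more → 7.5% → €9.60
Total tax = €2.04 + €0.63 + €0.75 + €12.19 + €6.77 + €1.17 + €1.81 + €1.14 + €0.37 + €9.60 = €36.47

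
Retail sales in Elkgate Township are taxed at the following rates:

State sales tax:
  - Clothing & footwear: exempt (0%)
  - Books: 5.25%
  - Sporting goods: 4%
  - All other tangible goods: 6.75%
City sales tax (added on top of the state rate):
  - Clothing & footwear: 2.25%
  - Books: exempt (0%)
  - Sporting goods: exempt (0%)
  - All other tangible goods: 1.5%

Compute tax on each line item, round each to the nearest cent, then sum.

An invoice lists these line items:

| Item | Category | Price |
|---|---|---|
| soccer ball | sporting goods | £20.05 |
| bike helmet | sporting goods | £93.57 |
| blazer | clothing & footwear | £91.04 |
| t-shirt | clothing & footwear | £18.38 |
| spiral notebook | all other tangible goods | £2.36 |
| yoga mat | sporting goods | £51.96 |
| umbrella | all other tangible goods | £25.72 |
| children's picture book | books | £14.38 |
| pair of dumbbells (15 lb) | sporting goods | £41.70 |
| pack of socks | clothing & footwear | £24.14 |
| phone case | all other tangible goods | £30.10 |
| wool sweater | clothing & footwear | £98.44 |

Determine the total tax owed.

£19.04

Soccer ball £20.05: sporting goods → 4% + 0% city = 4% → £0.80
Bike helmet £93.57: sporting goods → 4% + 0% city = 4% → £3.74
Blazer £91.04: clothing & footwear → 0% + 2.25% city = 2.25% → £2.05
T-shirt £18.38: clothing & footwear → 0% + 2.25% city = 2.25% → £0.41
Spiral notebook £2.36: all other tangible goods → 6.75% + 1.5% city = 8.25% → £0.19
Yoga mat £51.96: sporting goods → 4% + 0% city = 4% → £2.08
Umbrella £25.72: all other tangible goods → 6.75% + 1.5% city = 8.25% → £2.12
Children's picture book £14.38: books → 5.25% + 0% city = 5.25% → £0.75
Pair of dumbbells (15 lb) £41.70: sporting goods → 4% + 0% city = 4% → £1.67
Pack of socks £24.14: clothing & footwear → 0% + 2.25% city = 2.25% → £0.54
Phone case £30.10: all other tangible goods → 6.75% + 1.5% city = 8.25% → £2.48
Wool sweater £98.44: clothing & footwear → 0% + 2.25% city = 2.25% → £2.21
Total tax = £0.80 + £3.74 + £2.05 + £0.41 + £0.19 + £2.08 + £2.12 + £0.75 + £1.67 + £0.54 + £2.48 + £2.21 = £19.04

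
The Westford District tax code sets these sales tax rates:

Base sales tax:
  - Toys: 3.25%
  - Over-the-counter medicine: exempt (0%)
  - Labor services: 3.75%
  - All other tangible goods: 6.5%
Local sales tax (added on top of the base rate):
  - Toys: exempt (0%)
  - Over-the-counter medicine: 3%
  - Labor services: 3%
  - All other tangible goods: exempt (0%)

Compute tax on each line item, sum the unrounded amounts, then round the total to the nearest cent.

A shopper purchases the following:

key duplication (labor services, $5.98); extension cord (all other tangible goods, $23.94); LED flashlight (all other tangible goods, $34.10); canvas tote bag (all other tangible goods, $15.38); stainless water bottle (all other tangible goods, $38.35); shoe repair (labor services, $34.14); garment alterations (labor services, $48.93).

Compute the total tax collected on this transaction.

Key duplication $5.98: labor services → 3.75% + 3% local = 6.75% → $0.40365
Extension cord $23.94: all other tangible goods → 6.5% + 0% local = 6.5% → $1.5561
LED flashlight $34.10: all other tangible goods → 6.5% + 0% local = 6.5% → $2.2165
Canvas tote bag $15.38: all other tangible goods → 6.5% + 0% local = 6.5% → $0.9997
Stainless water bottle $38.35: all other tangible goods → 6.5% + 0% local = 6.5% → $2.49275
Shoe repair $34.14: labor services → 3.75% + 3% local = 6.75% → $2.30445
Garment alterations $48.93: labor services → 3.75% + 3% local = 6.75% → $3.302775
Unrounded tax sum = $13.275925 → $13.28

$13.28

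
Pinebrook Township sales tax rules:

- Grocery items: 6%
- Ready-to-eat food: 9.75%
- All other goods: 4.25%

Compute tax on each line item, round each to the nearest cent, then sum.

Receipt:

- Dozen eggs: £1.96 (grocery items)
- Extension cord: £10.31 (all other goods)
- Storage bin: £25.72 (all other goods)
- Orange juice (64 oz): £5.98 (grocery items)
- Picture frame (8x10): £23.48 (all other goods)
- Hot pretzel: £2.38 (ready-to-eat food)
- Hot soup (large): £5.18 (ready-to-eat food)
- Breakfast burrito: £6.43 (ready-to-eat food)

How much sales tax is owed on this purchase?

Dozen eggs £1.96: grocery items → 6% → £0.12
Extension cord £10.31: all other goods → 4.25% → £0.44
Storage bin £25.72: all other goods → 4.25% → £1.09
Orange juice (64 oz) £5.98: grocery items → 6% → £0.36
Picture frame (8x10) £23.48: all other goods → 4.25% → £1.00
Hot pretzel £2.38: ready-to-eat food → 9.75% → £0.23
Hot soup (large) £5.18: ready-to-eat food → 9.75% → £0.51
Breakfast burrito £6.43: ready-to-eat food → 9.75% → £0.63
Total tax = £0.12 + £0.44 + £1.09 + £0.36 + £1.00 + £0.23 + £0.51 + £0.63 = £4.38

£4.38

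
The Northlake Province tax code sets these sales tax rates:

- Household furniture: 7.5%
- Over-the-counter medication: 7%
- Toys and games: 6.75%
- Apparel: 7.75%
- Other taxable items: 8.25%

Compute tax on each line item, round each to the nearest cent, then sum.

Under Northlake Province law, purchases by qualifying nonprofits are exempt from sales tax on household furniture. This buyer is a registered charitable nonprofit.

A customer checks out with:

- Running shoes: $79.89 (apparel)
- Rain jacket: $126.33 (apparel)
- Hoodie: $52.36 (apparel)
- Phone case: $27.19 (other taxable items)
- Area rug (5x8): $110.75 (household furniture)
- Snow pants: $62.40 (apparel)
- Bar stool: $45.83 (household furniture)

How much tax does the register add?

$27.12

Running shoes $79.89: apparel → 7.75% → $6.19
Rain jacket $126.33: apparel → 7.75% → $9.79
Hoodie $52.36: apparel → 7.75% → $4.06
Phone case $27.19: other taxable items → 8.25% → $2.24
Area rug (5x8) $110.75: household furniture, buyer-exempt → 0% → $0.00
Snow pants $62.40: apparel → 7.75% → $4.84
Bar stool $45.83: household furniture, buyer-exempt → 0% → $0.00
Total tax = $6.19 + $9.79 + $4.06 + $2.24 + $4.84 = $27.12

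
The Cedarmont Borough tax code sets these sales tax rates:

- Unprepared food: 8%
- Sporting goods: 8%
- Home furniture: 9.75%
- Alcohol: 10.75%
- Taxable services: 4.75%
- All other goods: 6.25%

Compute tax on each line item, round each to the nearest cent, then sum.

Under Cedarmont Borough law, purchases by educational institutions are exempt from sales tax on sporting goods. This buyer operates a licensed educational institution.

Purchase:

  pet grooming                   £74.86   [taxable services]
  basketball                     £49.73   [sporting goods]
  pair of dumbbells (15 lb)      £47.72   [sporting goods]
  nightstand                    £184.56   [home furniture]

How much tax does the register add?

£21.55

Pet grooming £74.86: taxable services → 4.75% → £3.56
Basketball £49.73: sporting goods, buyer-exempt → 0% → £0.00
Pair of dumbbells (15 lb) £47.72: sporting goods, buyer-exempt → 0% → £0.00
Nightstand £184.56: home furniture → 9.75% → £17.99
Total tax = £3.56 + £17.99 = £21.55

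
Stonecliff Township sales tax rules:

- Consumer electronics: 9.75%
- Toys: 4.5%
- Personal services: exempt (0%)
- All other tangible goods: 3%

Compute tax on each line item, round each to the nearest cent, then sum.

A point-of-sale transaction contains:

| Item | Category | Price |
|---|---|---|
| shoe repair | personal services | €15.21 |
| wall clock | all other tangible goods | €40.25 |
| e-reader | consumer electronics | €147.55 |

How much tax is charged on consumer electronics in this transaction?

€14.39

E-reader €147.55: consumer electronics → 9.75% → €14.39
Tax on consumer electronics = €14.39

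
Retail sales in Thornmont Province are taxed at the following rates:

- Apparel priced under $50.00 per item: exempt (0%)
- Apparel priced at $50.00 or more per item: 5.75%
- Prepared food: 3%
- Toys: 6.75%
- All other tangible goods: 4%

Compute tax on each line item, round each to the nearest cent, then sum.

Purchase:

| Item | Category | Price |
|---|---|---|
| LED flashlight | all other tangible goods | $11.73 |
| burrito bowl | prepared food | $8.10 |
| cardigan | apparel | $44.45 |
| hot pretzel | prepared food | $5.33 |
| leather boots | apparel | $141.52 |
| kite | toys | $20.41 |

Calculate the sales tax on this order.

LED flashlight $11.73: all other tangible goods → 4% → $0.47
Burrito bowl $8.10: prepared food → 3% → $0.24
Cardigan $44.45: apparel, under $50.00 → 0% → $0.00
Hot pretzel $5.33: prepared food → 3% → $0.16
Leather boots $141.52: apparel, $50.00 or more → 5.75% → $8.14
Kite $20.41: toys → 6.75% → $1.38
Total tax = $0.47 + $0.24 + $0.16 + $8.14 + $1.38 = $10.39

$10.39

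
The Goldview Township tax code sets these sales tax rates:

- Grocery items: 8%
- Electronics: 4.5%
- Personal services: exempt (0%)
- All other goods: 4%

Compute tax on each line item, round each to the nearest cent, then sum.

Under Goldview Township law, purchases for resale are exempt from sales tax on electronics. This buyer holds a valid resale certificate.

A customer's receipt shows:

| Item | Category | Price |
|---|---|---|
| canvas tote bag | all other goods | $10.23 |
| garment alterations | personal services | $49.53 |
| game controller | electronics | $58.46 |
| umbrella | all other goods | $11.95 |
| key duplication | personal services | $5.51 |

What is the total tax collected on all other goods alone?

$0.89

Canvas tote bag $10.23: all other goods → 4% → $0.41
Umbrella $11.95: all other goods → 4% → $0.48
Tax on all other goods = $0.41 + $0.48 = $0.89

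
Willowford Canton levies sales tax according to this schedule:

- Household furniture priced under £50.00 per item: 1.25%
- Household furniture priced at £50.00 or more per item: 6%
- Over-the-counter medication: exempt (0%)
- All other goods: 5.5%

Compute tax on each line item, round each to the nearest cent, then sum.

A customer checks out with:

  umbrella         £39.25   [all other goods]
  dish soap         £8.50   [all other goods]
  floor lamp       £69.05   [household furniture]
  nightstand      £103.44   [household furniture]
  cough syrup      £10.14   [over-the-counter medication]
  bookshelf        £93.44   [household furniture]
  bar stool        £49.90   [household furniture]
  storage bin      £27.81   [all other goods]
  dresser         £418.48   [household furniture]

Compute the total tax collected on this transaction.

£45.85

Umbrella £39.25: all other goods → 5.5% → £2.16
Dish soap £8.50: all other goods → 5.5% → £0.47
Floor lamp £69.05: household furniture, £50.00 or more → 6% → £4.14
Nightstand £103.44: household furniture, £50.00 or more → 6% → £6.21
Cough syrup £10.14: over-the-counter medication → 0% → £0.00
Bookshelf £93.44: household furniture, £50.00 or more → 6% → £5.61
Bar stool £49.90: household furniture, under £50.00 → 1.25% → £0.62
Storage bin £27.81: all other goods → 5.5% → £1.53
Dresser £418.48: household furniture, £50.00 or more → 6% → £25.11
Total tax = £2.16 + £0.47 + £4.14 + £6.21 + £5.61 + £0.62 + £1.53 + £25.11 = £45.85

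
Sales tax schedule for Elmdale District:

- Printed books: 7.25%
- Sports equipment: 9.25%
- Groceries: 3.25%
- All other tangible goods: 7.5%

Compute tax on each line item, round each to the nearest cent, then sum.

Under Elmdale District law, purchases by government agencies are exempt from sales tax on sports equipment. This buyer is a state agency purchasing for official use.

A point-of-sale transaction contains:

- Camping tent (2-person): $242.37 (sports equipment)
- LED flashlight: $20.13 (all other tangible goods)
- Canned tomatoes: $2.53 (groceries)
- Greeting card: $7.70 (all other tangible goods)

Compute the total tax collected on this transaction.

$2.17

Camping tent (2-person) $242.37: sports equipment, buyer-exempt → 0% → $0.00
LED flashlight $20.13: all other tangible goods → 7.5% → $1.51
Canned tomatoes $2.53: groceries → 3.25% → $0.08
Greeting card $7.70: all other tangible goods → 7.5% → $0.58
Total tax = $1.51 + $0.08 + $0.58 = $2.17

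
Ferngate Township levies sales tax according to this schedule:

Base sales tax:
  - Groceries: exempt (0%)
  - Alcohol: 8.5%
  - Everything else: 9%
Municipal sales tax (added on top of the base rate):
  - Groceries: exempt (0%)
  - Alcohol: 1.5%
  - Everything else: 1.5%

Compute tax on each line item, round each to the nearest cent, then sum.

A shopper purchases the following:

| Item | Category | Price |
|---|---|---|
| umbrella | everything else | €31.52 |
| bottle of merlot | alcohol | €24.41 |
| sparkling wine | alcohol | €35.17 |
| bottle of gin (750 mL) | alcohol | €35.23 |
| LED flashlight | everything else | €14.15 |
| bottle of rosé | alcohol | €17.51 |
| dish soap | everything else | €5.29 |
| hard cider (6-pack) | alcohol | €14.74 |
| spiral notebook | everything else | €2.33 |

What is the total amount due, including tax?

Umbrella €31.52: everything else → 9% + 1.5% municipal = 10.5% → €3.31
Bottle of merlot €24.41: alcohol → 8.5% + 1.5% municipal = 10% → €2.44
Sparkling wine €35.17: alcohol → 8.5% + 1.5% municipal = 10% → €3.52
Bottle of gin (750 mL) €35.23: alcohol → 8.5% + 1.5% municipal = 10% → €3.52
LED flashlight €14.15: everything else → 9% + 1.5% municipal = 10.5% → €1.49
Bottle of rosé €17.51: alcohol → 8.5% + 1.5% municipal = 10% → €1.75
Dish soap €5.29: everything else → 9% + 1.5% municipal = 10.5% → €0.56
Hard cider (6-pack) €14.74: alcohol → 8.5% + 1.5% municipal = 10% → €1.47
Spiral notebook €2.33: everything else → 9% + 1.5% municipal = 10.5% → €0.24
Subtotal = €180.35; tax = €18.30; total due = €198.65

€198.65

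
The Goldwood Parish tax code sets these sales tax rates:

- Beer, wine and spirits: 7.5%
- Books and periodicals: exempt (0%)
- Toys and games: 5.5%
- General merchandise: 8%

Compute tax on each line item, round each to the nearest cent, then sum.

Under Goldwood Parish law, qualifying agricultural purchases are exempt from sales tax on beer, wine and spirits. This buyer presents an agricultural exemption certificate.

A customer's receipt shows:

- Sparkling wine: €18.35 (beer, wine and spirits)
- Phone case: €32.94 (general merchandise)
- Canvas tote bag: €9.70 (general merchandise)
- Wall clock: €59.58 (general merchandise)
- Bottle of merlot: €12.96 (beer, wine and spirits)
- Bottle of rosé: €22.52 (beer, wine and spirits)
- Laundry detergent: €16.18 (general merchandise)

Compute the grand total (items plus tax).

€181.71

Sparkling wine €18.35: beer, wine and spirits, buyer-exempt → 0% → €0.00
Phone case €32.94: general merchandise → 8% → €2.64
Canvas tote bag €9.70: general merchandise → 8% → €0.78
Wall clock €59.58: general merchandise → 8% → €4.77
Bottle of merlot €12.96: beer, wine and spirits, buyer-exempt → 0% → €0.00
Bottle of rosé €22.52: beer, wine and spirits, buyer-exempt → 0% → €0.00
Laundry detergent €16.18: general merchandise → 8% → €1.29
Subtotal = €172.23; tax = €9.48; total due = €181.71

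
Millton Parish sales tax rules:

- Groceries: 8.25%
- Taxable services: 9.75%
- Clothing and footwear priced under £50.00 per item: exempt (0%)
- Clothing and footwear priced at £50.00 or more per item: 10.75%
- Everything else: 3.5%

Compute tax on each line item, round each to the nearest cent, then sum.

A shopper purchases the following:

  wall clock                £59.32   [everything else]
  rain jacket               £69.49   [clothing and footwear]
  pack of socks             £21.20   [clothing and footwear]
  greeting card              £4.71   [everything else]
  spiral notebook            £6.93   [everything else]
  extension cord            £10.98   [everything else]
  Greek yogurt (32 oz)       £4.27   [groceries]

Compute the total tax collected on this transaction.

Wall clock £59.32: everything else → 3.5% → £2.08
Rain jacket £69.49: clothing and footwear, £50.00 or more → 10.75% → £7.47
Pack of socks £21.20: clothing and footwear, under £50.00 → 0% → £0.00
Greeting card £4.71: everything else → 3.5% → £0.16
Spiral notebook £6.93: everything else → 3.5% → £0.24
Extension cord £10.98: everything else → 3.5% → £0.38
Greek yogurt (32 oz) £4.27: groceries → 8.25% → £0.35
Total tax = £2.08 + £7.47 + £0.16 + £0.24 + £0.38 + £0.35 = £10.68

£10.68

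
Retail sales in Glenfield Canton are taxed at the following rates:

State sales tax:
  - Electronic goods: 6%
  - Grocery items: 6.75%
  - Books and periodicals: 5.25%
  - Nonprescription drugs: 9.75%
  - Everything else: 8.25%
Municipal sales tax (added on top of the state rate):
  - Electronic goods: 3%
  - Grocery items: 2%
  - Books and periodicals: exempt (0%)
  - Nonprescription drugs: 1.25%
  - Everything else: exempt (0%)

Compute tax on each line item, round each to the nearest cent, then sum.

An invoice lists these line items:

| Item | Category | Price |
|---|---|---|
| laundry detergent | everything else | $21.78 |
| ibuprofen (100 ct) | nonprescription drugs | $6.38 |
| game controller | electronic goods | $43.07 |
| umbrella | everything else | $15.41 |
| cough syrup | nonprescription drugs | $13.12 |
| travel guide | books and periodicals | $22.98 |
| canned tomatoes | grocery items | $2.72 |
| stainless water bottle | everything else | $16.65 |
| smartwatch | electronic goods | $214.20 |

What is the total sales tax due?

$31.19

Laundry detergent $21.78: everything else → 8.25% + 0% municipal = 8.25% → $1.80
Ibuprofen (100 ct) $6.38: nonprescription drugs → 9.75% + 1.25% municipal = 11% → $0.70
Game controller $43.07: electronic goods → 6% + 3% municipal = 9% → $3.88
Umbrella $15.41: everything else → 8.25% + 0% municipal = 8.25% → $1.27
Cough syrup $13.12: nonprescription drugs → 9.75% + 1.25% municipal = 11% → $1.44
Travel guide $22.98: books and periodicals → 5.25% + 0% municipal = 5.25% → $1.21
Canned tomatoes $2.72: grocery items → 6.75% + 2% municipal = 8.75% → $0.24
Stainless water bottle $16.65: everything else → 8.25% + 0% municipal = 8.25% → $1.37
Smartwatch $214.20: electronic goods → 6% + 3% municipal = 9% → $19.28
Total tax = $1.80 + $0.70 + $3.88 + $1.27 + $1.44 + $1.21 + $0.24 + $1.37 + $19.28 = $31.19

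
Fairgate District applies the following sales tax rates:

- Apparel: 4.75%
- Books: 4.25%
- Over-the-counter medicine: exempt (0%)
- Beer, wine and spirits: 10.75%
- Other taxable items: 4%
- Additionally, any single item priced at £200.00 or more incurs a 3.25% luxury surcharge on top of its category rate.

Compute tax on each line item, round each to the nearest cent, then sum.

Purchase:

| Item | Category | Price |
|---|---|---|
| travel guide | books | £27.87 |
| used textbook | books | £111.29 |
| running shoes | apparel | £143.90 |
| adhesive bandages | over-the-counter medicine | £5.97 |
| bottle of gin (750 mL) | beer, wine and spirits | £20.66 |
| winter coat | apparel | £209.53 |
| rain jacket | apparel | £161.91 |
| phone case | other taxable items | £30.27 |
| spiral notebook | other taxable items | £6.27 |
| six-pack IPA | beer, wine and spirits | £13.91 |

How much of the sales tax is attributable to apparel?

£31.29

Running shoes £143.90: apparel → 4.75% → £6.84
Winter coat £209.53: apparel → 4.75% + 3.25% surcharge = 8% → £16.76
Rain jacket £161.91: apparel → 4.75% → £7.69
Tax on apparel = £6.84 + £16.76 + £7.69 = £31.29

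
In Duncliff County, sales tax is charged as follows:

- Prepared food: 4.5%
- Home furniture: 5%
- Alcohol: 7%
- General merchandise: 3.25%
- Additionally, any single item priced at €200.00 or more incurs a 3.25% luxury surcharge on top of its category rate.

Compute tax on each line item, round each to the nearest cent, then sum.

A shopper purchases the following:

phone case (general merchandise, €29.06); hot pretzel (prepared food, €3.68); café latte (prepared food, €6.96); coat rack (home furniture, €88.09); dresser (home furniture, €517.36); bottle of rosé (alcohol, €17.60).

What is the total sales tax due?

€49.73

Phone case €29.06: general merchandise → 3.25% → €0.94
Hot pretzel €3.68: prepared food → 4.5% → €0.17
Café latte €6.96: prepared food → 4.5% → €0.31
Coat rack €88.09: home furniture → 5% → €4.40
Dresser €517.36: home furniture → 5% + 3.25% surcharge = 8.25% → €42.68
Bottle of rosé €17.60: alcohol → 7% → €1.23
Total tax = €0.94 + €0.17 + €0.31 + €4.40 + €42.68 + €1.23 = €49.73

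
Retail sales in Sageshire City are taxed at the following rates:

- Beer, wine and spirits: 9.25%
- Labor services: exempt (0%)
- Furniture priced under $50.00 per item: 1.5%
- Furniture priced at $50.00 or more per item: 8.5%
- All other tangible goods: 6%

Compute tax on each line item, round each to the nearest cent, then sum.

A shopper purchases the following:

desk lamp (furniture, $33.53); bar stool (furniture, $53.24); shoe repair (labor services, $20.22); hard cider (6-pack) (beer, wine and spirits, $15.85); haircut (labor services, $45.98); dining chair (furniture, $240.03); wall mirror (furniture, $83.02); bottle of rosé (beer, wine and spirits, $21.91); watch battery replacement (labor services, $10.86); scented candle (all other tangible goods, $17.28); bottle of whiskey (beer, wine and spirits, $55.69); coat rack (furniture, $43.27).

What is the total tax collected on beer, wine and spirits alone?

$8.65

Hard cider (6-pack) $15.85: beer, wine and spirits → 9.25% → $1.47
Bottle of rosé $21.91: beer, wine and spirits → 9.25% → $2.03
Bottle of whiskey $55.69: beer, wine and spirits → 9.25% → $5.15
Tax on beer, wine and spirits = $1.47 + $2.03 + $5.15 = $8.65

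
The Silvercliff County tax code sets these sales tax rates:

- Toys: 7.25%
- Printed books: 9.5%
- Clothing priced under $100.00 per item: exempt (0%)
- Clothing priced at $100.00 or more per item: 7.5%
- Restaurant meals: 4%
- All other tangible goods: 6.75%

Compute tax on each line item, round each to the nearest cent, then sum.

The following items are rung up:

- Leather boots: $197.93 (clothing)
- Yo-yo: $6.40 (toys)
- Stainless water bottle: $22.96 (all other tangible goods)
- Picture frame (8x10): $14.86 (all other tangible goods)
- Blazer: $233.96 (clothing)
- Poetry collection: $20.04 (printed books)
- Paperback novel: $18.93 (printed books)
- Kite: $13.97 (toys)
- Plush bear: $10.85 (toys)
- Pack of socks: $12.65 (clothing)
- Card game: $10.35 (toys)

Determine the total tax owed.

Leather boots $197.93: clothing, $100.00 or more → 7.5% → $14.84
Yo-yo $6.40: toys → 7.25% → $0.46
Stainless water bottle $22.96: all other tangible goods → 6.75% → $1.55
Picture frame (8x10) $14.86: all other tangible goods → 6.75% → $1.00
Blazer $233.96: clothing, $100.00 or more → 7.5% → $17.55
Poetry collection $20.04: printed books → 9.5% → $1.90
Paperback novel $18.93: printed books → 9.5% → $1.80
Kite $13.97: toys → 7.25% → $1.01
Plush bear $10.85: toys → 7.25% → $0.79
Pack of socks $12.65: clothing, under $100.00 → 0% → $0.00
Card game $10.35: toys → 7.25% → $0.75
Total tax = $14.84 + $0.46 + $1.55 + $1.00 + $17.55 + $1.90 + $1.80 + $1.01 + $0.79 + $0.75 = $41.65

$41.65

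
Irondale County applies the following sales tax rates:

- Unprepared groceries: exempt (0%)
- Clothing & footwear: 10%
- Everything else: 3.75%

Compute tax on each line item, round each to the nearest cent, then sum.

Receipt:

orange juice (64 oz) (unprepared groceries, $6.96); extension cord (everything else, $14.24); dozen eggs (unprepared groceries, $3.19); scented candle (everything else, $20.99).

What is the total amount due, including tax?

Orange juice (64 oz) $6.96: unprepared groceries → 0% → $0.00
Extension cord $14.24: everything else → 3.75% → $0.53
Dozen eggs $3.19: unprepared groceries → 0% → $0.00
Scented candle $20.99: everything else → 3.75% → $0.79
Subtotal = $45.38; tax = $1.32; total due = $46.70

$46.70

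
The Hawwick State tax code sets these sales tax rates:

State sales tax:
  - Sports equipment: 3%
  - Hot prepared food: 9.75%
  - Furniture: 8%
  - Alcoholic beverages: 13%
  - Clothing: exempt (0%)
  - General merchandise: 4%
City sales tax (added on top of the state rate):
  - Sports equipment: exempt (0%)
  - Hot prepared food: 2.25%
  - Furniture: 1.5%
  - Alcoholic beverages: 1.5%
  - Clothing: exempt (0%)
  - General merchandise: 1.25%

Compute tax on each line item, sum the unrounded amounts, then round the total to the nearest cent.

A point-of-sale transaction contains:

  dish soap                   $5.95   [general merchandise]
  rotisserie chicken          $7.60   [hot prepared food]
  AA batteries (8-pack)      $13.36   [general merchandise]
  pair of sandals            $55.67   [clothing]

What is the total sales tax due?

$1.93

Dish soap $5.95: general merchandise → 4% + 1.25% city = 5.25% → $0.312375
Rotisserie chicken $7.60: hot prepared food → 9.75% + 2.25% city = 12% → $0.912
AA batteries (8-pack) $13.36: general merchandise → 4% + 1.25% city = 5.25% → $0.7014
Pair of sandals $55.67: clothing → 0% + 0% city = 0% → $0.00
Unrounded tax sum = $1.925775 → $1.93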